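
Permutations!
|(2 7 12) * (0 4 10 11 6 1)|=|(0 4 10 11 6 1)(2 7 12)|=6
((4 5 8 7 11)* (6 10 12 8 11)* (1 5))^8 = (6 8 10 7 12) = ((1 5 11 4)(6 10 12 8 7))^8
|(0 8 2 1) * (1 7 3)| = 6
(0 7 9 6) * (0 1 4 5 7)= (1 4 5 7 9 6)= [0, 4, 2, 3, 5, 7, 1, 9, 8, 6]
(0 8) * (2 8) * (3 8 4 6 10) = (0 2 4 6 10 3 8) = [2, 1, 4, 8, 6, 5, 10, 7, 0, 9, 3]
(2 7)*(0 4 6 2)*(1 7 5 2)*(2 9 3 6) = (0 4 2 5 9 3 6 1 7) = [4, 7, 5, 6, 2, 9, 1, 0, 8, 3]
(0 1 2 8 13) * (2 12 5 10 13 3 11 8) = [1, 12, 2, 11, 4, 10, 6, 7, 3, 9, 13, 8, 5, 0] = (0 1 12 5 10 13)(3 11 8)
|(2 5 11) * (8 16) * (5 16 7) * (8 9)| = 7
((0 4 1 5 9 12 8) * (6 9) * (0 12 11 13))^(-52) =((0 4 1 5 6 9 11 13)(8 12))^(-52) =(0 6)(1 11)(4 9)(5 13)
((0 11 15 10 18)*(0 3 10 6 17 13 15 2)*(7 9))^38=((0 11 2)(3 10 18)(6 17 13 15)(7 9))^38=(0 2 11)(3 18 10)(6 13)(15 17)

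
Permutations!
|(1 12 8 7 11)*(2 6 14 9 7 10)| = |(1 12 8 10 2 6 14 9 7 11)| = 10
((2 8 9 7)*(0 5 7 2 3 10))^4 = (0 10 3 7 5)(2 8 9)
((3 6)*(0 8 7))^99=(8)(3 6)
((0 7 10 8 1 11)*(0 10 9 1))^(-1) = (0 8 10 11 1 9 7)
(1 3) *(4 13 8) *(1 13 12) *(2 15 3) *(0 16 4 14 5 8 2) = (0 16 4 12 1)(2 15 3 13)(5 8 14) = [16, 0, 15, 13, 12, 8, 6, 7, 14, 9, 10, 11, 1, 2, 5, 3, 4]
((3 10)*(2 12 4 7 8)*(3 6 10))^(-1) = (2 8 7 4 12)(6 10) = ((2 12 4 7 8)(6 10))^(-1)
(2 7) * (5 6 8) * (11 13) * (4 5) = (2 7)(4 5 6 8)(11 13) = [0, 1, 7, 3, 5, 6, 8, 2, 4, 9, 10, 13, 12, 11]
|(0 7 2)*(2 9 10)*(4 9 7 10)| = 6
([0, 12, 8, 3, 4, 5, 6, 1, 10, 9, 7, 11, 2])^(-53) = (1 12 2 8 10 7)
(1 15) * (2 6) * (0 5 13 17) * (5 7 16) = [7, 15, 6, 3, 4, 13, 2, 16, 8, 9, 10, 11, 12, 17, 14, 1, 5, 0] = (0 7 16 5 13 17)(1 15)(2 6)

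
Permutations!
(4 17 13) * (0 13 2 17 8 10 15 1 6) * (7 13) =[7, 6, 17, 3, 8, 5, 0, 13, 10, 9, 15, 11, 12, 4, 14, 1, 16, 2] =(0 7 13 4 8 10 15 1 6)(2 17)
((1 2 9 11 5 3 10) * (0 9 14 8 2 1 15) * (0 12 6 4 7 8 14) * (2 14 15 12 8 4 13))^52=((0 9 11 5 3 10 12 6 13 2)(4 7)(8 14 15))^52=(0 11 3 12 13)(2 9 5 10 6)(8 14 15)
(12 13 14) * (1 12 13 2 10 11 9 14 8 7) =(1 12 2 10 11 9 14 13 8 7) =[0, 12, 10, 3, 4, 5, 6, 1, 7, 14, 11, 9, 2, 8, 13]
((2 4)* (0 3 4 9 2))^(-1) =(0 4 3)(2 9)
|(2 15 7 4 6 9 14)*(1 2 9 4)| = |(1 2 15 7)(4 6)(9 14)| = 4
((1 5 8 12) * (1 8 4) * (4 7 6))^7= (1 7 4 5 6)(8 12)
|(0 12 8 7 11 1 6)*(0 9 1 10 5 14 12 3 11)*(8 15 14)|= |(0 3 11 10 5 8 7)(1 6 9)(12 15 14)|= 21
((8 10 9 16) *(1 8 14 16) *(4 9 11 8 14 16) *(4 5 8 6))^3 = (16)(1 8 6)(4 14 10)(5 11 9)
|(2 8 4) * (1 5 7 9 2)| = 7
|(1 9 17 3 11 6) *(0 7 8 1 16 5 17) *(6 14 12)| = |(0 7 8 1 9)(3 11 14 12 6 16 5 17)| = 40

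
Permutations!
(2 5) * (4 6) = (2 5)(4 6) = [0, 1, 5, 3, 6, 2, 4]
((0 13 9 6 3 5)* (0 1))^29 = ((0 13 9 6 3 5 1))^29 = (0 13 9 6 3 5 1)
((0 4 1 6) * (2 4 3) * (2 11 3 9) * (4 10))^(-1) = (0 6 1 4 10 2 9)(3 11)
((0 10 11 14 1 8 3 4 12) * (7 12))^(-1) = (0 12 7 4 3 8 1 14 11 10)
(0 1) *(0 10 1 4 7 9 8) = [4, 10, 2, 3, 7, 5, 6, 9, 0, 8, 1] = (0 4 7 9 8)(1 10)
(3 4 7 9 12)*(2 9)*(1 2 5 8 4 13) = (1 2 9 12 3 13)(4 7 5 8) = [0, 2, 9, 13, 7, 8, 6, 5, 4, 12, 10, 11, 3, 1]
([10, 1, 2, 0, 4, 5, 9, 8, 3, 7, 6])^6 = (0 3 8 7 9 6 10)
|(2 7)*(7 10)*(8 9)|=6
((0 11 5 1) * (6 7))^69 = (0 11 5 1)(6 7)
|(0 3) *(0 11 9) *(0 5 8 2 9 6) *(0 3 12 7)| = |(0 12 7)(2 9 5 8)(3 11 6)| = 12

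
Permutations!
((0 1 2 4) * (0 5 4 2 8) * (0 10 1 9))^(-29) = ((0 9)(1 8 10)(4 5))^(-29) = (0 9)(1 8 10)(4 5)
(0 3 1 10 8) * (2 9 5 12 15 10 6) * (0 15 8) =(0 3 1 6 2 9 5 12 8 15 10) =[3, 6, 9, 1, 4, 12, 2, 7, 15, 5, 0, 11, 8, 13, 14, 10]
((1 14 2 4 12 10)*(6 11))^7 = (1 14 2 4 12 10)(6 11)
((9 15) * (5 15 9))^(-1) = ((5 15))^(-1) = (5 15)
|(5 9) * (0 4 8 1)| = 4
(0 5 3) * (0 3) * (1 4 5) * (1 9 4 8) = (0 9 4 5)(1 8) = [9, 8, 2, 3, 5, 0, 6, 7, 1, 4]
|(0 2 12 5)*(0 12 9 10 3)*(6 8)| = |(0 2 9 10 3)(5 12)(6 8)| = 10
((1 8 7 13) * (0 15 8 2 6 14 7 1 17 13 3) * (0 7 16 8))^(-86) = (17)(1 16 6)(2 8 14)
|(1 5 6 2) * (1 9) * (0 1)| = |(0 1 5 6 2 9)| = 6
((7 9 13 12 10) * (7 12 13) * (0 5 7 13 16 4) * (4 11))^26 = (0 7 13 11)(4 5 9 16)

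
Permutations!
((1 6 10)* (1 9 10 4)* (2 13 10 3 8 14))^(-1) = (1 4 6)(2 14 8 3 9 10 13)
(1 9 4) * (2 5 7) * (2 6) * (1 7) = (1 9 4 7 6 2 5) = [0, 9, 5, 3, 7, 1, 2, 6, 8, 4]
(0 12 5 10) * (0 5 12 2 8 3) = (12)(0 2 8 3)(5 10) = [2, 1, 8, 0, 4, 10, 6, 7, 3, 9, 5, 11, 12]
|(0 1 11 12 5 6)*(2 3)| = 6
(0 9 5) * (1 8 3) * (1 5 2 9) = [1, 8, 9, 5, 4, 0, 6, 7, 3, 2] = (0 1 8 3 5)(2 9)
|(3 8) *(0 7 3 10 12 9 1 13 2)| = |(0 7 3 8 10 12 9 1 13 2)| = 10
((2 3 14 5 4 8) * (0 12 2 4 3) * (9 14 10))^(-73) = ((0 12 2)(3 10 9 14 5)(4 8))^(-73) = (0 2 12)(3 9 5 10 14)(4 8)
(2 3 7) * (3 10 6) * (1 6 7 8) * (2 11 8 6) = (1 2 10 7 11 8)(3 6) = [0, 2, 10, 6, 4, 5, 3, 11, 1, 9, 7, 8]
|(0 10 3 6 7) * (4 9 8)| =15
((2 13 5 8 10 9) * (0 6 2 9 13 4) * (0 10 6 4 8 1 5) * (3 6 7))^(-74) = (0 10)(2 8 7 3 6)(4 13)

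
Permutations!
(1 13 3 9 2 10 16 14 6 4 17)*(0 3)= (0 3 9 2 10 16 14 6 4 17 1 13)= [3, 13, 10, 9, 17, 5, 4, 7, 8, 2, 16, 11, 12, 0, 6, 15, 14, 1]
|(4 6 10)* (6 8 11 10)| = |(4 8 11 10)| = 4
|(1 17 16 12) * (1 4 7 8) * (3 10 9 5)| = 28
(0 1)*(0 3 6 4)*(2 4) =(0 1 3 6 2 4) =[1, 3, 4, 6, 0, 5, 2]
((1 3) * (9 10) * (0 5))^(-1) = (0 5)(1 3)(9 10)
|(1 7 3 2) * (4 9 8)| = |(1 7 3 2)(4 9 8)| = 12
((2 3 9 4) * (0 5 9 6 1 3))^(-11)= (0 2 4 9 5)(1 3 6)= ((0 5 9 4 2)(1 3 6))^(-11)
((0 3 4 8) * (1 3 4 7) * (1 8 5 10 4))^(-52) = (0 7 1 8 3)(4 10 5)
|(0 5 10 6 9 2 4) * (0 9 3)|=15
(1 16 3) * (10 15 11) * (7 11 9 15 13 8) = (1 16 3)(7 11 10 13 8)(9 15) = [0, 16, 2, 1, 4, 5, 6, 11, 7, 15, 13, 10, 12, 8, 14, 9, 3]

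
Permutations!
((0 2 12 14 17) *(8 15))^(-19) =(0 2 12 14 17)(8 15)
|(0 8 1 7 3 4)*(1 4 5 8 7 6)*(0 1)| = 8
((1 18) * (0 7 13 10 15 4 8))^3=((0 7 13 10 15 4 8)(1 18))^3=(0 10 8 13 4 7 15)(1 18)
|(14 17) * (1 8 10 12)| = |(1 8 10 12)(14 17)| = 4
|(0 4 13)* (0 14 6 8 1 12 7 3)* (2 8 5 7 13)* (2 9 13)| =|(0 4 9 13 14 6 5 7 3)(1 12 2 8)| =36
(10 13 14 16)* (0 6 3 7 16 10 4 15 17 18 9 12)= [6, 1, 2, 7, 15, 5, 3, 16, 8, 12, 13, 11, 0, 14, 10, 17, 4, 18, 9]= (0 6 3 7 16 4 15 17 18 9 12)(10 13 14)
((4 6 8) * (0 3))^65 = ((0 3)(4 6 8))^65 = (0 3)(4 8 6)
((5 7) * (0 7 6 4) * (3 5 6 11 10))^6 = (0 6)(3 11)(4 7)(5 10)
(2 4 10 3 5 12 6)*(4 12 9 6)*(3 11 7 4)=[0, 1, 12, 5, 10, 9, 2, 4, 8, 6, 11, 7, 3]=(2 12 3 5 9 6)(4 10 11 7)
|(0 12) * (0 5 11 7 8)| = 6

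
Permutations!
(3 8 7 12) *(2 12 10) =(2 12 3 8 7 10) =[0, 1, 12, 8, 4, 5, 6, 10, 7, 9, 2, 11, 3]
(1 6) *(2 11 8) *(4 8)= [0, 6, 11, 3, 8, 5, 1, 7, 2, 9, 10, 4]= (1 6)(2 11 4 8)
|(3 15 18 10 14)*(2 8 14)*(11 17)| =|(2 8 14 3 15 18 10)(11 17)| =14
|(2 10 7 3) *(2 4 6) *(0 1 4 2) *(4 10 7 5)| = 6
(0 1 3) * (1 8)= (0 8 1 3)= [8, 3, 2, 0, 4, 5, 6, 7, 1]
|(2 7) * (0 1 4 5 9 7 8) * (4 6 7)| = 6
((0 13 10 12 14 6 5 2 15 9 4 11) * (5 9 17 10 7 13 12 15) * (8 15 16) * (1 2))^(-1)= (0 11 4 9 6 14 12)(1 5 2)(7 13)(8 16 10 17 15)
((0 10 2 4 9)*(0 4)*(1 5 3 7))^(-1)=(0 2 10)(1 7 3 5)(4 9)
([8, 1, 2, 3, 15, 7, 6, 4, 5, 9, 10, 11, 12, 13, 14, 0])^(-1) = [15, 1, 2, 3, 7, 8, 6, 5, 0, 9, 10, 11, 12, 13, 14, 4]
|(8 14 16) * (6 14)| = 4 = |(6 14 16 8)|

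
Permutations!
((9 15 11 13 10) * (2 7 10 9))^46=(2 7 10)(9 11)(13 15)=((2 7 10)(9 15 11 13))^46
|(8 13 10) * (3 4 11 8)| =|(3 4 11 8 13 10)| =6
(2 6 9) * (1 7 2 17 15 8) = (1 7 2 6 9 17 15 8) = [0, 7, 6, 3, 4, 5, 9, 2, 1, 17, 10, 11, 12, 13, 14, 8, 16, 15]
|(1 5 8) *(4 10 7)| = |(1 5 8)(4 10 7)| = 3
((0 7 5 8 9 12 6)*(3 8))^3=(0 3 12 7 8 6 5 9)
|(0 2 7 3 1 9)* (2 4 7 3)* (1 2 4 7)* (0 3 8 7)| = 7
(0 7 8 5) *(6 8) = [7, 1, 2, 3, 4, 0, 8, 6, 5] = (0 7 6 8 5)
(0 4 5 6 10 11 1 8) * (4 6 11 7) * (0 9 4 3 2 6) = (1 8 9 4 5 11)(2 6 10 7 3) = [0, 8, 6, 2, 5, 11, 10, 3, 9, 4, 7, 1]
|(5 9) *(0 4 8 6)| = 4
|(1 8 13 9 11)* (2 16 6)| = |(1 8 13 9 11)(2 16 6)| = 15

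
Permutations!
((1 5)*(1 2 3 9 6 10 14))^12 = (1 9)(2 10)(3 14)(5 6)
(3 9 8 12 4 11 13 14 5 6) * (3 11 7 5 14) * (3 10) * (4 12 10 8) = [0, 1, 2, 9, 7, 6, 11, 5, 10, 4, 3, 13, 12, 8, 14] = (14)(3 9 4 7 5 6 11 13 8 10)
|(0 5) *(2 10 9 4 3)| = 10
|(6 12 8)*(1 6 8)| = 3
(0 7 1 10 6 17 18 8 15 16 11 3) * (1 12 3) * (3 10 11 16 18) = (0 7 12 10 6 17 3)(1 11)(8 15 18) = [7, 11, 2, 0, 4, 5, 17, 12, 15, 9, 6, 1, 10, 13, 14, 18, 16, 3, 8]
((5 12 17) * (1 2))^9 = (17)(1 2)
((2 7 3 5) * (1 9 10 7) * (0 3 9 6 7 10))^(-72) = ((10)(0 3 5 2 1 6 7 9))^(-72) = (10)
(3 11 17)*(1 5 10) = (1 5 10)(3 11 17) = [0, 5, 2, 11, 4, 10, 6, 7, 8, 9, 1, 17, 12, 13, 14, 15, 16, 3]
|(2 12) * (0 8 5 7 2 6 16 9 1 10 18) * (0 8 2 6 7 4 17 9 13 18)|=|(0 2 12 7 6 16 13 18 8 5 4 17 9 1 10)|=15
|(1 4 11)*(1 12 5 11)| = |(1 4)(5 11 12)| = 6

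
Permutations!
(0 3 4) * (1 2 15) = (0 3 4)(1 2 15) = [3, 2, 15, 4, 0, 5, 6, 7, 8, 9, 10, 11, 12, 13, 14, 1]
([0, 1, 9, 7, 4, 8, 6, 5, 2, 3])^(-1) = [0, 1, 8, 9, 4, 7, 6, 3, 5, 2]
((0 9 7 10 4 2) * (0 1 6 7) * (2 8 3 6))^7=(0 9)(1 2)(3 6 7 10 4 8)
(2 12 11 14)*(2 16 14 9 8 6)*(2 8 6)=(2 12 11 9 6 8)(14 16)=[0, 1, 12, 3, 4, 5, 8, 7, 2, 6, 10, 9, 11, 13, 16, 15, 14]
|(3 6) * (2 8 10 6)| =5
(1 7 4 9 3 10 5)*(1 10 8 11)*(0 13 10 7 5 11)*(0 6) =(0 13 10 11 1 5 7 4 9 3 8 6) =[13, 5, 2, 8, 9, 7, 0, 4, 6, 3, 11, 1, 12, 10]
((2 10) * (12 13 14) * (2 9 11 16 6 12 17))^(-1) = (2 17 14 13 12 6 16 11 9 10)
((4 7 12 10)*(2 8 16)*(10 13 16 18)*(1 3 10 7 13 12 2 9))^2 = (1 10 13 9 3 4 16)(2 18)(7 8)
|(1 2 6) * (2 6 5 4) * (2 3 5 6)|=3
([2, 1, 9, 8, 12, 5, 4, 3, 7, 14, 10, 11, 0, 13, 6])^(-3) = (0 6 2 4 9 12 14)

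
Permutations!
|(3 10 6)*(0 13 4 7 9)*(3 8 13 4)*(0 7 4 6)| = 6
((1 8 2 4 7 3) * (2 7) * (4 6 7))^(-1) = (1 3 7 6 2 4 8)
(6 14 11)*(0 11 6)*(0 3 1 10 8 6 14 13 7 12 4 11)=(14)(1 10 8 6 13 7 12 4 11 3)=[0, 10, 2, 1, 11, 5, 13, 12, 6, 9, 8, 3, 4, 7, 14]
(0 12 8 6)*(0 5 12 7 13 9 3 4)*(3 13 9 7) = [3, 1, 2, 4, 0, 12, 5, 9, 6, 13, 10, 11, 8, 7] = (0 3 4)(5 12 8 6)(7 9 13)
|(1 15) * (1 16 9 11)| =|(1 15 16 9 11)| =5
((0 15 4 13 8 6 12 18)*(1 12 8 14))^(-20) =((0 15 4 13 14 1 12 18)(6 8))^(-20) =(0 14)(1 15)(4 12)(13 18)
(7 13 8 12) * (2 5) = (2 5)(7 13 8 12) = [0, 1, 5, 3, 4, 2, 6, 13, 12, 9, 10, 11, 7, 8]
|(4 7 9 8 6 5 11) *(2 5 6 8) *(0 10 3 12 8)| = |(0 10 3 12 8)(2 5 11 4 7 9)| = 30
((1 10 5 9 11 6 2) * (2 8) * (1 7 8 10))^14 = (2 8 7)(5 10 6 11 9)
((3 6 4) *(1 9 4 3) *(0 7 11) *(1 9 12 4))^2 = ((0 7 11)(1 12 4 9)(3 6))^2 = (0 11 7)(1 4)(9 12)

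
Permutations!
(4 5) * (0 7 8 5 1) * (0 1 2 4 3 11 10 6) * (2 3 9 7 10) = [10, 1, 4, 11, 3, 9, 0, 8, 5, 7, 6, 2] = (0 10 6)(2 4 3 11)(5 9 7 8)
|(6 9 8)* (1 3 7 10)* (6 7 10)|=|(1 3 10)(6 9 8 7)|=12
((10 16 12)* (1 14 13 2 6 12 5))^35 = (1 5 16 10 12 6 2 13 14)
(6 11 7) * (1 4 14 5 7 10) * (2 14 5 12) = [0, 4, 14, 3, 5, 7, 11, 6, 8, 9, 1, 10, 2, 13, 12] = (1 4 5 7 6 11 10)(2 14 12)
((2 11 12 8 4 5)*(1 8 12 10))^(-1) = (12)(1 10 11 2 5 4 8)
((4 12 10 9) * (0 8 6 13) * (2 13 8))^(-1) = (0 13 2)(4 9 10 12)(6 8) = ((0 2 13)(4 12 10 9)(6 8))^(-1)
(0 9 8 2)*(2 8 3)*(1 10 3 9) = (0 1 10 3 2) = [1, 10, 0, 2, 4, 5, 6, 7, 8, 9, 3]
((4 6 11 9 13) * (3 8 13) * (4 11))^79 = (3 9 11 13 8)(4 6) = ((3 8 13 11 9)(4 6))^79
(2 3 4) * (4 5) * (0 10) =(0 10)(2 3 5 4) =[10, 1, 3, 5, 2, 4, 6, 7, 8, 9, 0]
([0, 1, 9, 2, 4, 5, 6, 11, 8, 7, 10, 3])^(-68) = [0, 1, 7, 9, 4, 5, 6, 3, 8, 11, 10, 2]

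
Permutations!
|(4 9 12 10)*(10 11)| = 5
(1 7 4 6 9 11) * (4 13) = [0, 7, 2, 3, 6, 5, 9, 13, 8, 11, 10, 1, 12, 4] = (1 7 13 4 6 9 11)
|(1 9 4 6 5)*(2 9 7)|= 7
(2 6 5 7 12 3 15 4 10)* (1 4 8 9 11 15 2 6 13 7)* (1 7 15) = (1 4 10 6 5 7 12 3 2 13 15 8 9 11) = [0, 4, 13, 2, 10, 7, 5, 12, 9, 11, 6, 1, 3, 15, 14, 8]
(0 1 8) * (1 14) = (0 14 1 8) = [14, 8, 2, 3, 4, 5, 6, 7, 0, 9, 10, 11, 12, 13, 1]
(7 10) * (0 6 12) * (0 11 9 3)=(0 6 12 11 9 3)(7 10)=[6, 1, 2, 0, 4, 5, 12, 10, 8, 3, 7, 9, 11]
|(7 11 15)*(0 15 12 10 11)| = |(0 15 7)(10 11 12)| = 3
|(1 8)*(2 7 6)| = |(1 8)(2 7 6)| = 6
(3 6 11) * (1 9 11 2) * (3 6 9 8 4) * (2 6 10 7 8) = (1 2)(3 9 11 10 7 8 4) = [0, 2, 1, 9, 3, 5, 6, 8, 4, 11, 7, 10]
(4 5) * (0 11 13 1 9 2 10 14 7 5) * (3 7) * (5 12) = (0 11 13 1 9 2 10 14 3 7 12 5 4) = [11, 9, 10, 7, 0, 4, 6, 12, 8, 2, 14, 13, 5, 1, 3]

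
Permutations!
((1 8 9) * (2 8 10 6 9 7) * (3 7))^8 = ((1 10 6 9)(2 8 3 7))^8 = (10)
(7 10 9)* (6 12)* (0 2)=(0 2)(6 12)(7 10 9)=[2, 1, 0, 3, 4, 5, 12, 10, 8, 7, 9, 11, 6]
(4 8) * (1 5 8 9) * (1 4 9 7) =[0, 5, 2, 3, 7, 8, 6, 1, 9, 4] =(1 5 8 9 4 7)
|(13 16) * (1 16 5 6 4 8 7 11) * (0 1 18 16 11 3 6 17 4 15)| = |(0 1 11 18 16 13 5 17 4 8 7 3 6 15)| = 14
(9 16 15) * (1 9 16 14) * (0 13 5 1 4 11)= (0 13 5 1 9 14 4 11)(15 16)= [13, 9, 2, 3, 11, 1, 6, 7, 8, 14, 10, 0, 12, 5, 4, 16, 15]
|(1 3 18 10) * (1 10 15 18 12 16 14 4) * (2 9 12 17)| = 18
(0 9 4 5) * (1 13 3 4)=(0 9 1 13 3 4 5)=[9, 13, 2, 4, 5, 0, 6, 7, 8, 1, 10, 11, 12, 3]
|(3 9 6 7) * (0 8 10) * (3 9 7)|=12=|(0 8 10)(3 7 9 6)|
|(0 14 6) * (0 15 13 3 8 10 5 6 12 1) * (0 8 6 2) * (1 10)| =|(0 14 12 10 5 2)(1 8)(3 6 15 13)| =12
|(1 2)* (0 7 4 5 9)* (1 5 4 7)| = 5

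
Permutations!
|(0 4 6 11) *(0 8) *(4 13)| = |(0 13 4 6 11 8)| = 6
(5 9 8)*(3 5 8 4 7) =(3 5 9 4 7) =[0, 1, 2, 5, 7, 9, 6, 3, 8, 4]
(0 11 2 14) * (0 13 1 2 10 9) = (0 11 10 9)(1 2 14 13) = [11, 2, 14, 3, 4, 5, 6, 7, 8, 0, 9, 10, 12, 1, 13]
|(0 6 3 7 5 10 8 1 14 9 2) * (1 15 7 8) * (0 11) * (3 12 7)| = |(0 6 12 7 5 10 1 14 9 2 11)(3 8 15)| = 33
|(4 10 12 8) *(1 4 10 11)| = 3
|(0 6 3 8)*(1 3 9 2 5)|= 8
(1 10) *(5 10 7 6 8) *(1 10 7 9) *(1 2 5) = (10)(1 9 2 5 7 6 8) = [0, 9, 5, 3, 4, 7, 8, 6, 1, 2, 10]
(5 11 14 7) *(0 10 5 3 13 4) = (0 10 5 11 14 7 3 13 4) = [10, 1, 2, 13, 0, 11, 6, 3, 8, 9, 5, 14, 12, 4, 7]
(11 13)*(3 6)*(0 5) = [5, 1, 2, 6, 4, 0, 3, 7, 8, 9, 10, 13, 12, 11] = (0 5)(3 6)(11 13)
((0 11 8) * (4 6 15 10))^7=((0 11 8)(4 6 15 10))^7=(0 11 8)(4 10 15 6)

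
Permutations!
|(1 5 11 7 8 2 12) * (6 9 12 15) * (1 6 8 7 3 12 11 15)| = |(1 5 15 8 2)(3 12 6 9 11)| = 5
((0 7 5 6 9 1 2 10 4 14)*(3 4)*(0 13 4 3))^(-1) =((0 7 5 6 9 1 2 10)(4 14 13))^(-1) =(0 10 2 1 9 6 5 7)(4 13 14)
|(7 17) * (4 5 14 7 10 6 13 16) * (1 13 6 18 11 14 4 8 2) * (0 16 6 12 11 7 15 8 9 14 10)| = 16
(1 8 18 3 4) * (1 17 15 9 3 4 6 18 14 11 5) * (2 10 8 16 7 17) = [0, 16, 10, 6, 2, 1, 18, 17, 14, 3, 8, 5, 12, 13, 11, 9, 7, 15, 4] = (1 16 7 17 15 9 3 6 18 4 2 10 8 14 11 5)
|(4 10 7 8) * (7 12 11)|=|(4 10 12 11 7 8)|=6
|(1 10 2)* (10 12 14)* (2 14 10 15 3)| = 7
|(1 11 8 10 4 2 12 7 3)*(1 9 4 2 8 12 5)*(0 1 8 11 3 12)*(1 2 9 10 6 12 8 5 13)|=36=|(0 2 13 1 3 10 9 4 11)(6 12 7 8)|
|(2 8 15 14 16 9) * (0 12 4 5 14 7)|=11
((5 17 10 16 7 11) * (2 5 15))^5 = (2 7 17 15 16 5 11 10)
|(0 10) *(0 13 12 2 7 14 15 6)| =9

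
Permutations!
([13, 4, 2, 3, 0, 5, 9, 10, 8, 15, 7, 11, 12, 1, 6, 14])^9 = [13, 4, 2, 3, 0, 5, 9, 10, 8, 15, 7, 11, 12, 1, 6, 14]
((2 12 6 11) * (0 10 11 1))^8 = (0 10 11 2 12 6 1) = ((0 10 11 2 12 6 1))^8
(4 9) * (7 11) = (4 9)(7 11) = [0, 1, 2, 3, 9, 5, 6, 11, 8, 4, 10, 7]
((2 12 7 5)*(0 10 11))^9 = (2 12 7 5) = ((0 10 11)(2 12 7 5))^9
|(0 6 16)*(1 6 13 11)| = |(0 13 11 1 6 16)| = 6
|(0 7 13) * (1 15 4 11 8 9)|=|(0 7 13)(1 15 4 11 8 9)|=6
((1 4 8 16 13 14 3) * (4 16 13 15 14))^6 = (1 16 15 14 3)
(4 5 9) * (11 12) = (4 5 9)(11 12) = [0, 1, 2, 3, 5, 9, 6, 7, 8, 4, 10, 12, 11]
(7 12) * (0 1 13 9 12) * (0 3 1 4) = (0 4)(1 13 9 12 7 3) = [4, 13, 2, 1, 0, 5, 6, 3, 8, 12, 10, 11, 7, 9]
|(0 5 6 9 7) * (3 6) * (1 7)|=|(0 5 3 6 9 1 7)|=7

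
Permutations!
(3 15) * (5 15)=(3 5 15)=[0, 1, 2, 5, 4, 15, 6, 7, 8, 9, 10, 11, 12, 13, 14, 3]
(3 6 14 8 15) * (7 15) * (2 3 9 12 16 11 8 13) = [0, 1, 3, 6, 4, 5, 14, 15, 7, 12, 10, 8, 16, 2, 13, 9, 11] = (2 3 6 14 13)(7 15 9 12 16 11 8)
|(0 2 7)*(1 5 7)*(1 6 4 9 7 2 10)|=9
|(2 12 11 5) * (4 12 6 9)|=|(2 6 9 4 12 11 5)|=7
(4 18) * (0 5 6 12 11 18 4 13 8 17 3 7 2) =(0 5 6 12 11 18 13 8 17 3 7 2) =[5, 1, 0, 7, 4, 6, 12, 2, 17, 9, 10, 18, 11, 8, 14, 15, 16, 3, 13]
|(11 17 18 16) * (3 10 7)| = |(3 10 7)(11 17 18 16)| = 12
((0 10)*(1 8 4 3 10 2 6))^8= (10)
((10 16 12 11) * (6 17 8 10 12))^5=(17)(11 12)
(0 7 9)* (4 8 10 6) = (0 7 9)(4 8 10 6) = [7, 1, 2, 3, 8, 5, 4, 9, 10, 0, 6]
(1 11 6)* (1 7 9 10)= (1 11 6 7 9 10)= [0, 11, 2, 3, 4, 5, 7, 9, 8, 10, 1, 6]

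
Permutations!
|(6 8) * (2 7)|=2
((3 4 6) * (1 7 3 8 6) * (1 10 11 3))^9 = (1 7)(3 4 10 11)(6 8) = ((1 7)(3 4 10 11)(6 8))^9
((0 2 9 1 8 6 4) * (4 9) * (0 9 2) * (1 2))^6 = ((1 8 6)(2 4 9))^6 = (9)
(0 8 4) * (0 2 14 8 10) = (0 10)(2 14 8 4) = [10, 1, 14, 3, 2, 5, 6, 7, 4, 9, 0, 11, 12, 13, 8]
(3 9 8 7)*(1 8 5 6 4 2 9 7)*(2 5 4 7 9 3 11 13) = [0, 8, 3, 9, 5, 6, 7, 11, 1, 4, 10, 13, 12, 2] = (1 8)(2 3 9 4 5 6 7 11 13)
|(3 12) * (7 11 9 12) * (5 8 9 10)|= 8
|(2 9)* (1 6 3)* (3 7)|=|(1 6 7 3)(2 9)|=4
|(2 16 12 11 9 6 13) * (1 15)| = 14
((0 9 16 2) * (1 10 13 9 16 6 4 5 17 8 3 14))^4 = ((0 16 2)(1 10 13 9 6 4 5 17 8 3 14))^4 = (0 16 2)(1 6 8 10 4 3 13 5 14 9 17)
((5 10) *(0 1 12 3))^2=((0 1 12 3)(5 10))^2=(0 12)(1 3)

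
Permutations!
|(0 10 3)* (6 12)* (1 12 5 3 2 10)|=|(0 1 12 6 5 3)(2 10)|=6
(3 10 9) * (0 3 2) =(0 3 10 9 2) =[3, 1, 0, 10, 4, 5, 6, 7, 8, 2, 9]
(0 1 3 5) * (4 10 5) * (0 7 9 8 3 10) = (0 1 10 5 7 9 8 3 4) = [1, 10, 2, 4, 0, 7, 6, 9, 3, 8, 5]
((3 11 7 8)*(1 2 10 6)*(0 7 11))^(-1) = ((11)(0 7 8 3)(1 2 10 6))^(-1) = (11)(0 3 8 7)(1 6 10 2)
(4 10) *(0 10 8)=(0 10 4 8)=[10, 1, 2, 3, 8, 5, 6, 7, 0, 9, 4]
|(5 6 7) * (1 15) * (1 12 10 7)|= |(1 15 12 10 7 5 6)|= 7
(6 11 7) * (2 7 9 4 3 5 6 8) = (2 7 8)(3 5 6 11 9 4) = [0, 1, 7, 5, 3, 6, 11, 8, 2, 4, 10, 9]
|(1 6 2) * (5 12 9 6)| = 6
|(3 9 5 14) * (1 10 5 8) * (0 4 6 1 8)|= |(0 4 6 1 10 5 14 3 9)|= 9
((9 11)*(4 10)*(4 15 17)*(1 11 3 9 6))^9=(3 9)(4 10 15 17)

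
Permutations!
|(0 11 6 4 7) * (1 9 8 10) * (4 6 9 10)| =6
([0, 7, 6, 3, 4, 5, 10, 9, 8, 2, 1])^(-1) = [0, 10, 9, 3, 4, 5, 2, 1, 8, 7, 6]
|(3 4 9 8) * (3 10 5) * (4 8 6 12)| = |(3 8 10 5)(4 9 6 12)| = 4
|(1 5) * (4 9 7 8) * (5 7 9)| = |(9)(1 7 8 4 5)| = 5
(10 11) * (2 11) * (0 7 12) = (0 7 12)(2 11 10) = [7, 1, 11, 3, 4, 5, 6, 12, 8, 9, 2, 10, 0]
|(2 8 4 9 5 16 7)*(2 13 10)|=|(2 8 4 9 5 16 7 13 10)|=9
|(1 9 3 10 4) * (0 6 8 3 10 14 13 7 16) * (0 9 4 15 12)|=|(0 6 8 3 14 13 7 16 9 10 15 12)(1 4)|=12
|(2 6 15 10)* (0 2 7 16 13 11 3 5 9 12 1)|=14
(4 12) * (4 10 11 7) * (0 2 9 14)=(0 2 9 14)(4 12 10 11 7)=[2, 1, 9, 3, 12, 5, 6, 4, 8, 14, 11, 7, 10, 13, 0]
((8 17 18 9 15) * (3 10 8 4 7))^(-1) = ((3 10 8 17 18 9 15 4 7))^(-1) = (3 7 4 15 9 18 17 8 10)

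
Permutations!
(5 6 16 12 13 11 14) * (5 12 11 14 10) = (5 6 16 11 10)(12 13 14) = [0, 1, 2, 3, 4, 6, 16, 7, 8, 9, 5, 10, 13, 14, 12, 15, 11]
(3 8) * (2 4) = [0, 1, 4, 8, 2, 5, 6, 7, 3] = (2 4)(3 8)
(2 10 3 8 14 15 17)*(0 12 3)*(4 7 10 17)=(0 12 3 8 14 15 4 7 10)(2 17)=[12, 1, 17, 8, 7, 5, 6, 10, 14, 9, 0, 11, 3, 13, 15, 4, 16, 2]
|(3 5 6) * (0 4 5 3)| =|(0 4 5 6)| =4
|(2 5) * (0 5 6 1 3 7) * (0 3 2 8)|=6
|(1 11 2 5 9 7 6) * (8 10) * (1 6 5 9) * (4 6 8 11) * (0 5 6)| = |(0 5 1 4)(2 9 7 6 8 10 11)| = 28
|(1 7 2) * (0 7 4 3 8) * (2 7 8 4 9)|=6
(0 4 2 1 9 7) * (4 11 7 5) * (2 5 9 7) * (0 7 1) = (0 11 2)(4 5) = [11, 1, 0, 3, 5, 4, 6, 7, 8, 9, 10, 2]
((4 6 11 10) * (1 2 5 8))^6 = (1 5)(2 8)(4 11)(6 10)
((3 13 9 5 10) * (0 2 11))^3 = ((0 2 11)(3 13 9 5 10))^3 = (3 5 13 10 9)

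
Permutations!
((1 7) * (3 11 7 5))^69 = ((1 5 3 11 7))^69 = (1 7 11 3 5)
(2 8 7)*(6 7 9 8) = (2 6 7)(8 9) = [0, 1, 6, 3, 4, 5, 7, 2, 9, 8]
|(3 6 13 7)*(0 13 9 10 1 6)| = 4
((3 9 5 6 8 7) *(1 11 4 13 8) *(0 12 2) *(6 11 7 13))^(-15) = ((0 12 2)(1 7 3 9 5 11 4 6)(8 13))^(-15) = (1 7 3 9 5 11 4 6)(8 13)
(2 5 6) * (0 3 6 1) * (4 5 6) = [3, 0, 6, 4, 5, 1, 2] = (0 3 4 5 1)(2 6)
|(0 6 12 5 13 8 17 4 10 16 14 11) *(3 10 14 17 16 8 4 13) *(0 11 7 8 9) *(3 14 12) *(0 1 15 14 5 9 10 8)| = 14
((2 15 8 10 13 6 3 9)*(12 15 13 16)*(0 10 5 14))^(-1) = (0 14 5 8 15 12 16 10)(2 9 3 6 13)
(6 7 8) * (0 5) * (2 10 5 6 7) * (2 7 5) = (0 6 7 8 5)(2 10) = [6, 1, 10, 3, 4, 0, 7, 8, 5, 9, 2]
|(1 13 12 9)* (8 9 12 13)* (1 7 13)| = |(1 8 9 7 13)| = 5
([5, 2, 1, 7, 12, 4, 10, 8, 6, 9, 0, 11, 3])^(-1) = [10, 2, 1, 12, 5, 0, 8, 3, 7, 9, 6, 11, 4]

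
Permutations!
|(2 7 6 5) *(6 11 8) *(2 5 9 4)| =7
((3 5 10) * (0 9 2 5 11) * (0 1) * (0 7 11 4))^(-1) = (0 4 3 10 5 2 9)(1 11 7)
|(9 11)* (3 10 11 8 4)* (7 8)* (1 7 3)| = |(1 7 8 4)(3 10 11 9)| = 4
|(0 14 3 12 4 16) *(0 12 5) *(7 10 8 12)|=12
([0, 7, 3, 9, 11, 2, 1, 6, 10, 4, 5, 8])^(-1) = [0, 6, 5, 2, 9, 10, 7, 1, 11, 3, 8, 4]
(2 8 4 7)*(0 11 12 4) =[11, 1, 8, 3, 7, 5, 6, 2, 0, 9, 10, 12, 4] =(0 11 12 4 7 2 8)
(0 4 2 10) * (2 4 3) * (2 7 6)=(0 3 7 6 2 10)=[3, 1, 10, 7, 4, 5, 2, 6, 8, 9, 0]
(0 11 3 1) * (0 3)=[11, 3, 2, 1, 4, 5, 6, 7, 8, 9, 10, 0]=(0 11)(1 3)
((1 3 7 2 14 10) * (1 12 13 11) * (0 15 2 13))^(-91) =((0 15 2 14 10 12)(1 3 7 13 11))^(-91) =(0 12 10 14 2 15)(1 11 13 7 3)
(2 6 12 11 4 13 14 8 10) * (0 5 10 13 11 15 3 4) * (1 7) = [5, 7, 6, 4, 11, 10, 12, 1, 13, 9, 2, 0, 15, 14, 8, 3] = (0 5 10 2 6 12 15 3 4 11)(1 7)(8 13 14)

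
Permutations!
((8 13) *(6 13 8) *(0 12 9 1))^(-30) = (13)(0 9)(1 12) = ((0 12 9 1)(6 13))^(-30)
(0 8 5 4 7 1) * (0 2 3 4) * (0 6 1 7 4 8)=(1 2 3 8 5 6)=[0, 2, 3, 8, 4, 6, 1, 7, 5]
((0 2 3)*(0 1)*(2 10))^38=((0 10 2 3 1))^38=(0 3 10 1 2)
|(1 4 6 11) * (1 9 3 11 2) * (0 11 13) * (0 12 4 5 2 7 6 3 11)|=|(1 5 2)(3 13 12 4)(6 7)(9 11)|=12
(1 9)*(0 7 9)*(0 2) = [7, 2, 0, 3, 4, 5, 6, 9, 8, 1] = (0 7 9 1 2)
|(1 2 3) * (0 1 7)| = 5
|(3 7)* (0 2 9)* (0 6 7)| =|(0 2 9 6 7 3)| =6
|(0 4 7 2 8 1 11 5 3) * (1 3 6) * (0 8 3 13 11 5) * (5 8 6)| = |(0 4 7 2 3 6 1 8 13 11)| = 10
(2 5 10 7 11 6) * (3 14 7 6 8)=(2 5 10 6)(3 14 7 11 8)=[0, 1, 5, 14, 4, 10, 2, 11, 3, 9, 6, 8, 12, 13, 7]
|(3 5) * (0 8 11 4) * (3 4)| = |(0 8 11 3 5 4)| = 6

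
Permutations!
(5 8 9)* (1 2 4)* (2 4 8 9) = (1 4)(2 8)(5 9) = [0, 4, 8, 3, 1, 9, 6, 7, 2, 5]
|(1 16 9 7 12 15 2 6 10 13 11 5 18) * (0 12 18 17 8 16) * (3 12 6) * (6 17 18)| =|(0 17 8 16 9 7 6 10 13 11 5 18 1)(2 3 12 15)| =52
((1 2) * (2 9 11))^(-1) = (1 2 11 9)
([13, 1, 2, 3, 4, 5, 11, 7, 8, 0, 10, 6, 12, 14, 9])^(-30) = [14, 1, 2, 3, 4, 5, 6, 7, 8, 13, 10, 11, 12, 9, 0]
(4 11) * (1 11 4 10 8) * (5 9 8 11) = (1 5 9 8)(10 11) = [0, 5, 2, 3, 4, 9, 6, 7, 1, 8, 11, 10]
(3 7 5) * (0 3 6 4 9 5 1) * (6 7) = (0 3 6 4 9 5 7 1) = [3, 0, 2, 6, 9, 7, 4, 1, 8, 5]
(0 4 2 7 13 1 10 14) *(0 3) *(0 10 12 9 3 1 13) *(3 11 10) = (0 4 2 7)(1 12 9 11 10 14) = [4, 12, 7, 3, 2, 5, 6, 0, 8, 11, 14, 10, 9, 13, 1]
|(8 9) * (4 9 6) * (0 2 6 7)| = 7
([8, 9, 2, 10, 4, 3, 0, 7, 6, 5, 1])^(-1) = (0 6 8)(1 10 3 5 9)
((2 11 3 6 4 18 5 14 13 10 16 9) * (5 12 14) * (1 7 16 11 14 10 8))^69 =(1 14 16 8 2 7 13 9)(3 11 10 12 18 4 6)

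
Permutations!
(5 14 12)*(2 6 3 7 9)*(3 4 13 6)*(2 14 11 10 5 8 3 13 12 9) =(2 13 6 4 12 8 3 7)(5 11 10)(9 14) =[0, 1, 13, 7, 12, 11, 4, 2, 3, 14, 5, 10, 8, 6, 9]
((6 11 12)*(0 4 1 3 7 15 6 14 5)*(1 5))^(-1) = (0 5 4)(1 14 12 11 6 15 7 3)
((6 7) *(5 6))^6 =(7)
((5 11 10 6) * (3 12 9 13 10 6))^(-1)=((3 12 9 13 10)(5 11 6))^(-1)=(3 10 13 9 12)(5 6 11)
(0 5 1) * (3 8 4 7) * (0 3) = (0 5 1 3 8 4 7) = [5, 3, 2, 8, 7, 1, 6, 0, 4]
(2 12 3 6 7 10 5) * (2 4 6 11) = [0, 1, 12, 11, 6, 4, 7, 10, 8, 9, 5, 2, 3] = (2 12 3 11)(4 6 7 10 5)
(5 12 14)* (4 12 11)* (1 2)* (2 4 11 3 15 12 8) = (1 4 8 2)(3 15 12 14 5) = [0, 4, 1, 15, 8, 3, 6, 7, 2, 9, 10, 11, 14, 13, 5, 12]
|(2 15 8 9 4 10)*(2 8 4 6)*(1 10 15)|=|(1 10 8 9 6 2)(4 15)|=6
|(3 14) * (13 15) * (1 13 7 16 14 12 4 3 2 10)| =|(1 13 15 7 16 14 2 10)(3 12 4)| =24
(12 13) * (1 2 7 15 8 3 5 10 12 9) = (1 2 7 15 8 3 5 10 12 13 9) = [0, 2, 7, 5, 4, 10, 6, 15, 3, 1, 12, 11, 13, 9, 14, 8]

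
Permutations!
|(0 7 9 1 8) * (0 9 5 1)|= 6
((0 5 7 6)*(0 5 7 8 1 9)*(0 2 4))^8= ((0 7 6 5 8 1 9 2 4))^8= (0 4 2 9 1 8 5 6 7)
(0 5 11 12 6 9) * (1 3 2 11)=(0 5 1 3 2 11 12 6 9)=[5, 3, 11, 2, 4, 1, 9, 7, 8, 0, 10, 12, 6]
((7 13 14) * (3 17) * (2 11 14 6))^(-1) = ((2 11 14 7 13 6)(3 17))^(-1) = (2 6 13 7 14 11)(3 17)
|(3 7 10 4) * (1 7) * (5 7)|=6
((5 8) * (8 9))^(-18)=(9)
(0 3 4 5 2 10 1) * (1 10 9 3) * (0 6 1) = [0, 6, 9, 4, 5, 2, 1, 7, 8, 3, 10] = (10)(1 6)(2 9 3 4 5)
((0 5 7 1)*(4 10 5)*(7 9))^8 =(0 4 10 5 9 7 1)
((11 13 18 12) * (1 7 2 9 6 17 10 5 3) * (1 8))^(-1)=((1 7 2 9 6 17 10 5 3 8)(11 13 18 12))^(-1)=(1 8 3 5 10 17 6 9 2 7)(11 12 18 13)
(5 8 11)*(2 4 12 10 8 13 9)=(2 4 12 10 8 11 5 13 9)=[0, 1, 4, 3, 12, 13, 6, 7, 11, 2, 8, 5, 10, 9]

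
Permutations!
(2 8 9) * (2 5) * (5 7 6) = (2 8 9 7 6 5) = [0, 1, 8, 3, 4, 2, 5, 6, 9, 7]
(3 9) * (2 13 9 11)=[0, 1, 13, 11, 4, 5, 6, 7, 8, 3, 10, 2, 12, 9]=(2 13 9 3 11)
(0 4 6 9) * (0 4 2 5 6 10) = (0 2 5 6 9 4 10) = [2, 1, 5, 3, 10, 6, 9, 7, 8, 4, 0]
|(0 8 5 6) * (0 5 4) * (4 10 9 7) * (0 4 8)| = 4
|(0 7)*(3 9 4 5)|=4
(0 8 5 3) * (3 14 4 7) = [8, 1, 2, 0, 7, 14, 6, 3, 5, 9, 10, 11, 12, 13, 4] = (0 8 5 14 4 7 3)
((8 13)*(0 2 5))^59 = (0 5 2)(8 13)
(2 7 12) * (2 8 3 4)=(2 7 12 8 3 4)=[0, 1, 7, 4, 2, 5, 6, 12, 3, 9, 10, 11, 8]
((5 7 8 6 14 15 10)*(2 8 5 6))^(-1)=(2 8)(5 7)(6 10 15 14)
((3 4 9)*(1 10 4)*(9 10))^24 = ((1 9 3)(4 10))^24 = (10)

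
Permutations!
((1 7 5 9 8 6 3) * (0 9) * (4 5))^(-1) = ((0 9 8 6 3 1 7 4 5))^(-1) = (0 5 4 7 1 3 6 8 9)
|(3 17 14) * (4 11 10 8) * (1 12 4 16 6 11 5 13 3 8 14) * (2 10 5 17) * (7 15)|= |(1 12 4 17)(2 10 14 8 16 6 11 5 13 3)(7 15)|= 20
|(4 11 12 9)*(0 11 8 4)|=4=|(0 11 12 9)(4 8)|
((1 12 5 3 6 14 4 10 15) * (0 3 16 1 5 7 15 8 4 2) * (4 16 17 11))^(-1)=(0 2 14 6 3)(1 16 8 10 4 11 17 5 15 7 12)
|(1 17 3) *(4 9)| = |(1 17 3)(4 9)| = 6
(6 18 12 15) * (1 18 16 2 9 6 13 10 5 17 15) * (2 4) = (1 18 12)(2 9 6 16 4)(5 17 15 13 10) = [0, 18, 9, 3, 2, 17, 16, 7, 8, 6, 5, 11, 1, 10, 14, 13, 4, 15, 12]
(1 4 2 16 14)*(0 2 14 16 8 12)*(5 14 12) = (16)(0 2 8 5 14 1 4 12) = [2, 4, 8, 3, 12, 14, 6, 7, 5, 9, 10, 11, 0, 13, 1, 15, 16]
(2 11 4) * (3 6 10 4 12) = (2 11 12 3 6 10 4) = [0, 1, 11, 6, 2, 5, 10, 7, 8, 9, 4, 12, 3]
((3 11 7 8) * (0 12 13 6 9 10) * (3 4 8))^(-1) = (0 10 9 6 13 12)(3 7 11)(4 8)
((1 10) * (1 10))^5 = ((10))^5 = (10)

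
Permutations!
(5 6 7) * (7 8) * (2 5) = [0, 1, 5, 3, 4, 6, 8, 2, 7] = (2 5 6 8 7)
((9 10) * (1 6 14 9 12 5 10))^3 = (1 9 14 6)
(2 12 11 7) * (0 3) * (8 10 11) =[3, 1, 12, 0, 4, 5, 6, 2, 10, 9, 11, 7, 8] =(0 3)(2 12 8 10 11 7)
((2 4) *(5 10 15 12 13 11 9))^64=(5 10 15 12 13 11 9)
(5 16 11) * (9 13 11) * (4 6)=(4 6)(5 16 9 13 11)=[0, 1, 2, 3, 6, 16, 4, 7, 8, 13, 10, 5, 12, 11, 14, 15, 9]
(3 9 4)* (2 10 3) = (2 10 3 9 4) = [0, 1, 10, 9, 2, 5, 6, 7, 8, 4, 3]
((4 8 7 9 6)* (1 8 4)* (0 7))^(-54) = ((0 7 9 6 1 8))^(-54) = (9)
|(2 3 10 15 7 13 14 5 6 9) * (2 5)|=|(2 3 10 15 7 13 14)(5 6 9)|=21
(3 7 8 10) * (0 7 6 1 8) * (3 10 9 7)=(10)(0 3 6 1 8 9 7)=[3, 8, 2, 6, 4, 5, 1, 0, 9, 7, 10]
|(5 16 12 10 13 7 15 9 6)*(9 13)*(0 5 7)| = |(0 5 16 12 10 9 6 7 15 13)| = 10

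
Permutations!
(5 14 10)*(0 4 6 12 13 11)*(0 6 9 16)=(0 4 9 16)(5 14 10)(6 12 13 11)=[4, 1, 2, 3, 9, 14, 12, 7, 8, 16, 5, 6, 13, 11, 10, 15, 0]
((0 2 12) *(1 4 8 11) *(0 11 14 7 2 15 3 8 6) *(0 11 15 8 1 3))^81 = ((0 8 14 7 2 12 15)(1 4 6 11 3))^81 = (0 2 8 12 14 15 7)(1 4 6 11 3)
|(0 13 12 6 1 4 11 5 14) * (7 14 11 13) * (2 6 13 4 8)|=12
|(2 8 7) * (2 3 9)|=5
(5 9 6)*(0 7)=(0 7)(5 9 6)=[7, 1, 2, 3, 4, 9, 5, 0, 8, 6]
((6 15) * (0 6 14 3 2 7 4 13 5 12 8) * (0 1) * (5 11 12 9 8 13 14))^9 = (0 15 9 1 6 5 8)(2 3 14 4 7)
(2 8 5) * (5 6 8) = (2 5)(6 8) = [0, 1, 5, 3, 4, 2, 8, 7, 6]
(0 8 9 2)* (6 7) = (0 8 9 2)(6 7) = [8, 1, 0, 3, 4, 5, 7, 6, 9, 2]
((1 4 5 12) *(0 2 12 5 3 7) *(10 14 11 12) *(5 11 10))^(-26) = ((0 2 5 11 12 1 4 3 7)(10 14))^(-26) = (14)(0 2 5 11 12 1 4 3 7)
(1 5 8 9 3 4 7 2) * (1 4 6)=(1 5 8 9 3 6)(2 4 7)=[0, 5, 4, 6, 7, 8, 1, 2, 9, 3]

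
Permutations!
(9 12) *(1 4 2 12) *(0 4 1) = (0 4 2 12 9) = [4, 1, 12, 3, 2, 5, 6, 7, 8, 0, 10, 11, 9]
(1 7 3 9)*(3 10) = [0, 7, 2, 9, 4, 5, 6, 10, 8, 1, 3] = (1 7 10 3 9)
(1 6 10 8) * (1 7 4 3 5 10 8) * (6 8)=[0, 8, 2, 5, 3, 10, 6, 4, 7, 9, 1]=(1 8 7 4 3 5 10)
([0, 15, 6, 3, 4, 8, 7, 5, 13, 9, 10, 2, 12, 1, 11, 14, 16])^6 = [0, 7, 1, 3, 4, 11, 15, 14, 2, 9, 10, 13, 12, 6, 8, 5, 16]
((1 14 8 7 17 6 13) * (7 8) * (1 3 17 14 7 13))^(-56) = (17)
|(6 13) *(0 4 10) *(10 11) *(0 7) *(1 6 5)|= 20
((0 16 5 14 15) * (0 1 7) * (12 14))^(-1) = (0 7 1 15 14 12 5 16) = ((0 16 5 12 14 15 1 7))^(-1)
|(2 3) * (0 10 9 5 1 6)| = |(0 10 9 5 1 6)(2 3)| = 6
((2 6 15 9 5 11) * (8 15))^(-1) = (2 11 5 9 15 8 6)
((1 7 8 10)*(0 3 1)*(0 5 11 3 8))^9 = (0 8 10 5 11 3 1 7)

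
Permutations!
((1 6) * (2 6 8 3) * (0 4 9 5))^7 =(0 5 9 4)(1 3 6 8 2)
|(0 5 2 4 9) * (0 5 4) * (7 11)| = |(0 4 9 5 2)(7 11)| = 10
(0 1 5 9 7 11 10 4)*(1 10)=(0 10 4)(1 5 9 7 11)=[10, 5, 2, 3, 0, 9, 6, 11, 8, 7, 4, 1]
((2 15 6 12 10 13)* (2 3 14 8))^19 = (2 15 6 12 10 13 3 14 8)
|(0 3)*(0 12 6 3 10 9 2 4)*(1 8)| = 30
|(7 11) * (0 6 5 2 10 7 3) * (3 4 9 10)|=|(0 6 5 2 3)(4 9 10 7 11)|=5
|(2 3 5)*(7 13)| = |(2 3 5)(7 13)| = 6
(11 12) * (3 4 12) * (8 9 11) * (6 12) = (3 4 6 12 8 9 11) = [0, 1, 2, 4, 6, 5, 12, 7, 9, 11, 10, 3, 8]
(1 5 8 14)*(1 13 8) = (1 5)(8 14 13) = [0, 5, 2, 3, 4, 1, 6, 7, 14, 9, 10, 11, 12, 8, 13]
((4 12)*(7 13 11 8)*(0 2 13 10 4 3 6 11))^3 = (13)(3 8 4 6 7 12 11 10)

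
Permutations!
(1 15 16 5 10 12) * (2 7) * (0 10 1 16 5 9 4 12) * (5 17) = (0 10)(1 15 17 5)(2 7)(4 12 16 9) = [10, 15, 7, 3, 12, 1, 6, 2, 8, 4, 0, 11, 16, 13, 14, 17, 9, 5]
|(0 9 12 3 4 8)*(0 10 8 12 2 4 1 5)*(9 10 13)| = |(0 10 8 13 9 2 4 12 3 1 5)| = 11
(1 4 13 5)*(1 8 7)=(1 4 13 5 8 7)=[0, 4, 2, 3, 13, 8, 6, 1, 7, 9, 10, 11, 12, 5]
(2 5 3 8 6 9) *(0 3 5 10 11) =[3, 1, 10, 8, 4, 5, 9, 7, 6, 2, 11, 0] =(0 3 8 6 9 2 10 11)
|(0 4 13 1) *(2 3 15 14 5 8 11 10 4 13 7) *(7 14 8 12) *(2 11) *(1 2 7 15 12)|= |(0 13 2 3 12 15 8 7 11 10 4 14 5 1)|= 14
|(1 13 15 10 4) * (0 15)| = |(0 15 10 4 1 13)| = 6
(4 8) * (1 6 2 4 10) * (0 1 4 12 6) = (0 1)(2 12 6)(4 8 10) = [1, 0, 12, 3, 8, 5, 2, 7, 10, 9, 4, 11, 6]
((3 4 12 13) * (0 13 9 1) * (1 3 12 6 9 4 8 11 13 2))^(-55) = ((0 2 1)(3 8 11 13 12 4 6 9))^(-55) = (0 1 2)(3 8 11 13 12 4 6 9)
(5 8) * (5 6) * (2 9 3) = [0, 1, 9, 2, 4, 8, 5, 7, 6, 3] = (2 9 3)(5 8 6)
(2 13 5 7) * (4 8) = (2 13 5 7)(4 8) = [0, 1, 13, 3, 8, 7, 6, 2, 4, 9, 10, 11, 12, 5]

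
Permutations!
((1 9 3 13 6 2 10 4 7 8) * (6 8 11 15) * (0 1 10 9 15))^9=((0 1 15 6 2 9 3 13 8 10 4 7 11))^9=(0 10 9 1 4 3 15 7 13 6 11 8 2)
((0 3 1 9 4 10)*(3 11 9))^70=(11)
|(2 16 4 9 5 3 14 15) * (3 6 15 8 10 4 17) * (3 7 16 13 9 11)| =6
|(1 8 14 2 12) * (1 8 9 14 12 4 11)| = |(1 9 14 2 4 11)(8 12)| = 6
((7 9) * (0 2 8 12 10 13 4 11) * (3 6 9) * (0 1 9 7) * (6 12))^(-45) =((0 2 8 6 7 3 12 10 13 4 11 1 9))^(-45) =(0 10 2 13 8 4 6 11 7 1 3 9 12)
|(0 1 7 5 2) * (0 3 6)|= 7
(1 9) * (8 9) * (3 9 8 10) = [0, 10, 2, 9, 4, 5, 6, 7, 8, 1, 3] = (1 10 3 9)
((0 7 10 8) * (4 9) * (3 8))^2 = (0 10 8 7 3)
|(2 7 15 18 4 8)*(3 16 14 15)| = |(2 7 3 16 14 15 18 4 8)| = 9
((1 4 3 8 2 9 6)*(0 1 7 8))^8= ((0 1 4 3)(2 9 6 7 8))^8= (2 7 9 8 6)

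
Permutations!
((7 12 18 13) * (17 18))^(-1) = ((7 12 17 18 13))^(-1) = (7 13 18 17 12)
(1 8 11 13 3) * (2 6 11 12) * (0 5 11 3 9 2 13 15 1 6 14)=(0 5 11 15 1 8 12 13 9 2 14)(3 6)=[5, 8, 14, 6, 4, 11, 3, 7, 12, 2, 10, 15, 13, 9, 0, 1]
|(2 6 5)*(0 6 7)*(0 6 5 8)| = |(0 5 2 7 6 8)| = 6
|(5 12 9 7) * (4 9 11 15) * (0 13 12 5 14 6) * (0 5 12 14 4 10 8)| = |(0 13 14 6 5 12 11 15 10 8)(4 9 7)| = 30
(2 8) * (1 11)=(1 11)(2 8)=[0, 11, 8, 3, 4, 5, 6, 7, 2, 9, 10, 1]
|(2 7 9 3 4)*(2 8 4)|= |(2 7 9 3)(4 8)|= 4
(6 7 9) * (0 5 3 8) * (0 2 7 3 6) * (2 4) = [5, 1, 7, 8, 2, 6, 3, 9, 4, 0] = (0 5 6 3 8 4 2 7 9)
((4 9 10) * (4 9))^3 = (9 10)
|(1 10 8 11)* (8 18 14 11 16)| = 10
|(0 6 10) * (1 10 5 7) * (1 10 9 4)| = |(0 6 5 7 10)(1 9 4)| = 15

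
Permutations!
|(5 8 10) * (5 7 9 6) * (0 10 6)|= 12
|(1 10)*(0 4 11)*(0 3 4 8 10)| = 12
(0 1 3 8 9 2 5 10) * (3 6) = (0 1 6 3 8 9 2 5 10) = [1, 6, 5, 8, 4, 10, 3, 7, 9, 2, 0]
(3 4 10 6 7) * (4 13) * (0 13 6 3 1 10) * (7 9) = (0 13 4)(1 10 3 6 9 7) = [13, 10, 2, 6, 0, 5, 9, 1, 8, 7, 3, 11, 12, 4]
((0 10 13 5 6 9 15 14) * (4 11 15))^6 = ((0 10 13 5 6 9 4 11 15 14))^6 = (0 4 13 15 6)(5 14 9 10 11)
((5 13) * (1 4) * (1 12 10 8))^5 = (5 13)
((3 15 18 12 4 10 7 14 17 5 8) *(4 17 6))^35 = ((3 15 18 12 17 5 8)(4 10 7 14 6))^35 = (18)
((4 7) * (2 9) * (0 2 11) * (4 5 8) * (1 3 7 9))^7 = ((0 2 1 3 7 5 8 4 9 11))^7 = (0 4 7 2 9 5 1 11 8 3)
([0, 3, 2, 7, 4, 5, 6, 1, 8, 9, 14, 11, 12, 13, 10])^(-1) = (1 7 3)(10 14)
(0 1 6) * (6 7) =[1, 7, 2, 3, 4, 5, 0, 6] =(0 1 7 6)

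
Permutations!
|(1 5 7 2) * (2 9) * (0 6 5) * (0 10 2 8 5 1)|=20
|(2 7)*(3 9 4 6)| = 4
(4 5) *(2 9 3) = (2 9 3)(4 5) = [0, 1, 9, 2, 5, 4, 6, 7, 8, 3]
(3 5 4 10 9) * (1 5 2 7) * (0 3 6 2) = (0 3)(1 5 4 10 9 6 2 7) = [3, 5, 7, 0, 10, 4, 2, 1, 8, 6, 9]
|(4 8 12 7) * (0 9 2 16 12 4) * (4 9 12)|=15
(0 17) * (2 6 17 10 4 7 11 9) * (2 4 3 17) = [10, 1, 6, 17, 7, 5, 2, 11, 8, 4, 3, 9, 12, 13, 14, 15, 16, 0] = (0 10 3 17)(2 6)(4 7 11 9)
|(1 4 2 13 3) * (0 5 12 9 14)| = 5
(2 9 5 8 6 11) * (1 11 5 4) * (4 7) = (1 11 2 9 7 4)(5 8 6) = [0, 11, 9, 3, 1, 8, 5, 4, 6, 7, 10, 2]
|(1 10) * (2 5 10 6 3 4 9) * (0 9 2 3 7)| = |(0 9 3 4 2 5 10 1 6 7)| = 10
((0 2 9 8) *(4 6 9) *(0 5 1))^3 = (0 6 5 2 9 1 4 8)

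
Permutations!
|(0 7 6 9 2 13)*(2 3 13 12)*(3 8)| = |(0 7 6 9 8 3 13)(2 12)| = 14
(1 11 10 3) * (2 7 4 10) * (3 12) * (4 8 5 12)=(1 11 2 7 8 5 12 3)(4 10)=[0, 11, 7, 1, 10, 12, 6, 8, 5, 9, 4, 2, 3]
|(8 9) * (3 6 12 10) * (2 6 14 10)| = |(2 6 12)(3 14 10)(8 9)| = 6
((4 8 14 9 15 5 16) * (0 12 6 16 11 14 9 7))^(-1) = ((0 12 6 16 4 8 9 15 5 11 14 7))^(-1) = (0 7 14 11 5 15 9 8 4 16 6 12)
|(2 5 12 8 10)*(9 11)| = |(2 5 12 8 10)(9 11)| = 10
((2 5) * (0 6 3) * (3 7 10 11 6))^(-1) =((0 3)(2 5)(6 7 10 11))^(-1) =(0 3)(2 5)(6 11 10 7)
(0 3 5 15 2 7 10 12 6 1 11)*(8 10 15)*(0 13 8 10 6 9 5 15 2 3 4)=(0 4)(1 11 13 8 6)(2 7)(3 15)(5 10 12 9)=[4, 11, 7, 15, 0, 10, 1, 2, 6, 5, 12, 13, 9, 8, 14, 3]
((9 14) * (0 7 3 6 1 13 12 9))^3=(0 6 12)(1 9 7)(3 13 14)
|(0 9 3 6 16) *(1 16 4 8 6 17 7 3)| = 12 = |(0 9 1 16)(3 17 7)(4 8 6)|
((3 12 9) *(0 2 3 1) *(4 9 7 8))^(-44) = ((0 2 3 12 7 8 4 9 1))^(-44) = (0 2 3 12 7 8 4 9 1)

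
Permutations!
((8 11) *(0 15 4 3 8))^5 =(0 11 8 3 4 15)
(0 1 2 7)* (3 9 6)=[1, 2, 7, 9, 4, 5, 3, 0, 8, 6]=(0 1 2 7)(3 9 6)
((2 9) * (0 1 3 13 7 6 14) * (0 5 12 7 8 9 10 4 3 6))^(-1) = ((0 1 6 14 5 12 7)(2 10 4 3 13 8 9))^(-1) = (0 7 12 5 14 6 1)(2 9 8 13 3 4 10)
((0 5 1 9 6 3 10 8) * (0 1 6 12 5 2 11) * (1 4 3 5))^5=(0 11 2)(1 12 9)(3 10 8 4)(5 6)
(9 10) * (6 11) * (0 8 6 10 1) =(0 8 6 11 10 9 1) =[8, 0, 2, 3, 4, 5, 11, 7, 6, 1, 9, 10]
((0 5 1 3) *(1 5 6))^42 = (0 1)(3 6)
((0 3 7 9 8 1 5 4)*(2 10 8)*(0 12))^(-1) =(0 12 4 5 1 8 10 2 9 7 3)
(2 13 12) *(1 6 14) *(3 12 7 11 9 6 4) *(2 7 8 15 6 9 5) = (1 4 3 12 7 11 5 2 13 8 15 6 14) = [0, 4, 13, 12, 3, 2, 14, 11, 15, 9, 10, 5, 7, 8, 1, 6]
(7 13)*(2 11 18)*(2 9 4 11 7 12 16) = (2 7 13 12 16)(4 11 18 9) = [0, 1, 7, 3, 11, 5, 6, 13, 8, 4, 10, 18, 16, 12, 14, 15, 2, 17, 9]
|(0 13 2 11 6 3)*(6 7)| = |(0 13 2 11 7 6 3)| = 7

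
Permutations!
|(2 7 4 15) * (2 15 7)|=|(15)(4 7)|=2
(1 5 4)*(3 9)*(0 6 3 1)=(0 6 3 9 1 5 4)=[6, 5, 2, 9, 0, 4, 3, 7, 8, 1]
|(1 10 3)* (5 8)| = 6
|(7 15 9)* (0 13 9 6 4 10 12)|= 9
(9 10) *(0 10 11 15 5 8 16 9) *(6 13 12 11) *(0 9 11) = (0 10 9 6 13 12)(5 8 16 11 15) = [10, 1, 2, 3, 4, 8, 13, 7, 16, 6, 9, 15, 0, 12, 14, 5, 11]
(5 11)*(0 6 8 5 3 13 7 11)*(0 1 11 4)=[6, 11, 2, 13, 0, 1, 8, 4, 5, 9, 10, 3, 12, 7]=(0 6 8 5 1 11 3 13 7 4)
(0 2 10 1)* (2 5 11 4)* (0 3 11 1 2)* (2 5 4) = (0 4)(1 3 11 2 10 5) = [4, 3, 10, 11, 0, 1, 6, 7, 8, 9, 5, 2]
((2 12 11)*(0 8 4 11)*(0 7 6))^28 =((0 8 4 11 2 12 7 6))^28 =(0 2)(4 7)(6 11)(8 12)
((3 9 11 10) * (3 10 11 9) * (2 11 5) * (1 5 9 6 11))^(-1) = (1 2 5)(6 9 11)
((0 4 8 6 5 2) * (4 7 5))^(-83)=((0 7 5 2)(4 8 6))^(-83)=(0 7 5 2)(4 8 6)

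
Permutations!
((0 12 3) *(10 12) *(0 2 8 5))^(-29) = (0 5 8 2 3 12 10)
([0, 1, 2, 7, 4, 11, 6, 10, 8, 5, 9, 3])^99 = (3 9)(5 7)(10 11)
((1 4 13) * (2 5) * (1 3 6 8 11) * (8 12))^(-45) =(1 3 8 4 6 11 13 12)(2 5)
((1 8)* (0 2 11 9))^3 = ((0 2 11 9)(1 8))^3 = (0 9 11 2)(1 8)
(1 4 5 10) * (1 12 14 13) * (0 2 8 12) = (0 2 8 12 14 13 1 4 5 10) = [2, 4, 8, 3, 5, 10, 6, 7, 12, 9, 0, 11, 14, 1, 13]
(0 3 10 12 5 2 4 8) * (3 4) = [4, 1, 3, 10, 8, 2, 6, 7, 0, 9, 12, 11, 5] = (0 4 8)(2 3 10 12 5)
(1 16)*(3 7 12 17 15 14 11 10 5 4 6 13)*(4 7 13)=[0, 16, 2, 13, 6, 7, 4, 12, 8, 9, 5, 10, 17, 3, 11, 14, 1, 15]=(1 16)(3 13)(4 6)(5 7 12 17 15 14 11 10)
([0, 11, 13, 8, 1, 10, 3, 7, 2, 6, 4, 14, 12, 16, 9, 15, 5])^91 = [0, 1, 2, 3, 4, 5, 6, 7, 8, 9, 10, 11, 12, 13, 14, 15, 16]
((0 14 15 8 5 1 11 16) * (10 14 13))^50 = (16)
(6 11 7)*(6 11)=(7 11)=[0, 1, 2, 3, 4, 5, 6, 11, 8, 9, 10, 7]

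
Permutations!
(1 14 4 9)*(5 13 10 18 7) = (1 14 4 9)(5 13 10 18 7) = [0, 14, 2, 3, 9, 13, 6, 5, 8, 1, 18, 11, 12, 10, 4, 15, 16, 17, 7]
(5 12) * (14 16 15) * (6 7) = [0, 1, 2, 3, 4, 12, 7, 6, 8, 9, 10, 11, 5, 13, 16, 14, 15] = (5 12)(6 7)(14 16 15)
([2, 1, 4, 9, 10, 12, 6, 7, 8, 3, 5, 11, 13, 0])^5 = (0 12 10 2 13 5 4)(3 9)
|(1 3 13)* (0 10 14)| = 3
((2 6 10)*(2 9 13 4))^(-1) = (2 4 13 9 10 6)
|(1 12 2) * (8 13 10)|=|(1 12 2)(8 13 10)|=3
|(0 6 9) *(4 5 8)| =3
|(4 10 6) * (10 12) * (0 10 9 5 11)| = 8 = |(0 10 6 4 12 9 5 11)|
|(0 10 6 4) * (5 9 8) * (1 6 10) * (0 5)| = 7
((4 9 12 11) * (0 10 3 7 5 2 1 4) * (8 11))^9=(0 12 1 7)(2 3 11 9)(4 5 10 8)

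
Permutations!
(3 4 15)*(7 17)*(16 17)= (3 4 15)(7 16 17)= [0, 1, 2, 4, 15, 5, 6, 16, 8, 9, 10, 11, 12, 13, 14, 3, 17, 7]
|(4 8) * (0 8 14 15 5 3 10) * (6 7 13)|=24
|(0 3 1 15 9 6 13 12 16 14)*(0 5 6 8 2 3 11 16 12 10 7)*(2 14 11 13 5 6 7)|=|(0 13 10 2 3 1 15 9 8 14 6 5 7)(11 16)|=26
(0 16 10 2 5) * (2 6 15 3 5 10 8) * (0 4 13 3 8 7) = (0 16 7)(2 10 6 15 8)(3 5 4 13) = [16, 1, 10, 5, 13, 4, 15, 0, 2, 9, 6, 11, 12, 3, 14, 8, 7]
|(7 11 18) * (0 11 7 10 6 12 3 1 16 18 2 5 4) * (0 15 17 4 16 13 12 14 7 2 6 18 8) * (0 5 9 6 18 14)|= 36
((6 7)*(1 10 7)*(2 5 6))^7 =(1 10 7 2 5 6)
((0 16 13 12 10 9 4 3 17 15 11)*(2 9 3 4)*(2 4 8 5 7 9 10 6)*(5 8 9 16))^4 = ((0 5 7 16 13 12 6 2 10 3 17 15 11)(4 9))^4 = (0 13 10 11 16 2 15 7 6 17 5 12 3)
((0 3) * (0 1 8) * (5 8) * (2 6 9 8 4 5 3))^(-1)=((0 2 6 9 8)(1 3)(4 5))^(-1)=(0 8 9 6 2)(1 3)(4 5)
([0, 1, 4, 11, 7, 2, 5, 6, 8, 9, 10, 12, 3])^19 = [0, 1, 5, 11, 2, 6, 7, 4, 8, 9, 10, 12, 3]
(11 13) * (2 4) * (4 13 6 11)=[0, 1, 13, 3, 2, 5, 11, 7, 8, 9, 10, 6, 12, 4]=(2 13 4)(6 11)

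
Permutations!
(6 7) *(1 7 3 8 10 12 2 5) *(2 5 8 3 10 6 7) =(1 2 8 6 10 12 5) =[0, 2, 8, 3, 4, 1, 10, 7, 6, 9, 12, 11, 5]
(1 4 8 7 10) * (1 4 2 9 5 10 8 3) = (1 2 9 5 10 4 3)(7 8) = [0, 2, 9, 1, 3, 10, 6, 8, 7, 5, 4]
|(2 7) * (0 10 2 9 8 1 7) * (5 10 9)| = |(0 9 8 1 7 5 10 2)| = 8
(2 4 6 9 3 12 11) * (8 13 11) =(2 4 6 9 3 12 8 13 11) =[0, 1, 4, 12, 6, 5, 9, 7, 13, 3, 10, 2, 8, 11]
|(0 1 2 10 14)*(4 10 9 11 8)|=9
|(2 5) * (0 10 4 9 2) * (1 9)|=|(0 10 4 1 9 2 5)|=7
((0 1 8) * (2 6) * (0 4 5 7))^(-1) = (0 7 5 4 8 1)(2 6) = ((0 1 8 4 5 7)(2 6))^(-1)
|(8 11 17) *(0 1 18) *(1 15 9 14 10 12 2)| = 9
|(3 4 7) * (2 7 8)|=|(2 7 3 4 8)|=5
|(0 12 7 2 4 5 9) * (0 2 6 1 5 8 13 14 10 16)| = 14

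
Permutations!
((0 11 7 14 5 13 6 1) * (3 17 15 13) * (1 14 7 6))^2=(0 6 5 17 13)(1 11 14 3 15)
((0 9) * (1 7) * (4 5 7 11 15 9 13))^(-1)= ((0 13 4 5 7 1 11 15 9))^(-1)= (0 9 15 11 1 7 5 4 13)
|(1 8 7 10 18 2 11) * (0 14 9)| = 21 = |(0 14 9)(1 8 7 10 18 2 11)|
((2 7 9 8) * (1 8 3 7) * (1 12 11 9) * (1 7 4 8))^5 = ((2 12 11 9 3 4 8))^5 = (2 4 9 12 8 3 11)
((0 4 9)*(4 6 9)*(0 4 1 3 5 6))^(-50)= ((1 3 5 6 9 4))^(-50)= (1 9 5)(3 4 6)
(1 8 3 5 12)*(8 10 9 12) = [0, 10, 2, 5, 4, 8, 6, 7, 3, 12, 9, 11, 1] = (1 10 9 12)(3 5 8)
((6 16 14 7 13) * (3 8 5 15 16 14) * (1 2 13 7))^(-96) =((1 2 13 6 14)(3 8 5 15 16))^(-96) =(1 14 6 13 2)(3 16 15 5 8)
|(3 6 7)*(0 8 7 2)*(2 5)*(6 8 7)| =7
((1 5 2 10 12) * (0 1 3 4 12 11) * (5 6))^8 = ((0 1 6 5 2 10 11)(3 4 12))^8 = (0 1 6 5 2 10 11)(3 12 4)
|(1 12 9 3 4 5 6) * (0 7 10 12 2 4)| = 30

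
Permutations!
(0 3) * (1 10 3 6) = (0 6 1 10 3) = [6, 10, 2, 0, 4, 5, 1, 7, 8, 9, 3]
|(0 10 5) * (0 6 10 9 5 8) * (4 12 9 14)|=|(0 14 4 12 9 5 6 10 8)|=9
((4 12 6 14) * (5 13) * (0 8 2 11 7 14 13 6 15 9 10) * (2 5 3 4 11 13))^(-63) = ((0 8 5 6 2 13 3 4 12 15 9 10)(7 14 11))^(-63) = (0 15 3 6)(2 8 9 4)(5 10 12 13)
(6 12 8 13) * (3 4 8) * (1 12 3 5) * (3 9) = (1 12 5)(3 4 8 13 6 9) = [0, 12, 2, 4, 8, 1, 9, 7, 13, 3, 10, 11, 5, 6]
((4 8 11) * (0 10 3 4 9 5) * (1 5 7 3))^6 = ((0 10 1 5)(3 4 8 11 9 7))^6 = (11)(0 1)(5 10)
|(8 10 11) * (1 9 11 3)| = 6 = |(1 9 11 8 10 3)|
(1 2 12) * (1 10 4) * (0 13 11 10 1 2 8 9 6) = (0 13 11 10 4 2 12 1 8 9 6) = [13, 8, 12, 3, 2, 5, 0, 7, 9, 6, 4, 10, 1, 11]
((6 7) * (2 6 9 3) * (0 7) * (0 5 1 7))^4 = ((1 7 9 3 2 6 5))^4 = (1 2 7 6 9 5 3)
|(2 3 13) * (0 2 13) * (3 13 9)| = |(0 2 13 9 3)| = 5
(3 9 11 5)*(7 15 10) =(3 9 11 5)(7 15 10) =[0, 1, 2, 9, 4, 3, 6, 15, 8, 11, 7, 5, 12, 13, 14, 10]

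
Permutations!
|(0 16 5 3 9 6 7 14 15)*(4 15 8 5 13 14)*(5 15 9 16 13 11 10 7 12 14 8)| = |(0 13 8 15)(3 16 11 10 7 4 9 6 12 14 5)| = 44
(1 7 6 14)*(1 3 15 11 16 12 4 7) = (3 15 11 16 12 4 7 6 14) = [0, 1, 2, 15, 7, 5, 14, 6, 8, 9, 10, 16, 4, 13, 3, 11, 12]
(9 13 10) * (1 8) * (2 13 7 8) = (1 2 13 10 9 7 8) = [0, 2, 13, 3, 4, 5, 6, 8, 1, 7, 9, 11, 12, 10]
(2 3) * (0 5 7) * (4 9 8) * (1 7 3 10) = (0 5 3 2 10 1 7)(4 9 8) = [5, 7, 10, 2, 9, 3, 6, 0, 4, 8, 1]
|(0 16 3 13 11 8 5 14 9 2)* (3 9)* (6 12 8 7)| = 36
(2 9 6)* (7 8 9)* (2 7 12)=(2 12)(6 7 8 9)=[0, 1, 12, 3, 4, 5, 7, 8, 9, 6, 10, 11, 2]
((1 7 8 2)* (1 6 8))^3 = ((1 7)(2 6 8))^3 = (8)(1 7)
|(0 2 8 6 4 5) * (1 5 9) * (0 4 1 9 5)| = |(9)(0 2 8 6 1)(4 5)| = 10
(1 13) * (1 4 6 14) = (1 13 4 6 14) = [0, 13, 2, 3, 6, 5, 14, 7, 8, 9, 10, 11, 12, 4, 1]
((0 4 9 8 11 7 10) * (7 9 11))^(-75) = ((0 4 11 9 8 7 10))^(-75) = (0 11 8 10 4 9 7)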